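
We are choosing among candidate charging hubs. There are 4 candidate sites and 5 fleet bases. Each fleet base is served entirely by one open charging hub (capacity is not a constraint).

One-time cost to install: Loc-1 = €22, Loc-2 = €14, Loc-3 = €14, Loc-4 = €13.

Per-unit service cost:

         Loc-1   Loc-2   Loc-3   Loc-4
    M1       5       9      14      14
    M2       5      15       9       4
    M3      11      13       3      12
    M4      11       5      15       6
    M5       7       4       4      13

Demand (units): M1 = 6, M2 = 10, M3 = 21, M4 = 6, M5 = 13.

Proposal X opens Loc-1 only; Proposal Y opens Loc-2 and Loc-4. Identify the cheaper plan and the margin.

Proposal X: {Loc-1}: M1→Loc-1 5·6=30, M2→Loc-1 5·10=50, M3→Loc-1 11·21=231, M4→Loc-1 11·6=66, M5→Loc-1 7·13=91. Service 468; fixed 22; total 490.
Proposal Y: {Loc-2, Loc-4}: M1→Loc-2 9·6=54, M2→Loc-4 4·10=40, M3→Loc-4 12·21=252, M4→Loc-2 5·6=30, M5→Loc-2 4·13=52. Service 428; fixed 27; total 455.
Difference: |490 − 455| = 35.

Proposal Y is cheaper by 35.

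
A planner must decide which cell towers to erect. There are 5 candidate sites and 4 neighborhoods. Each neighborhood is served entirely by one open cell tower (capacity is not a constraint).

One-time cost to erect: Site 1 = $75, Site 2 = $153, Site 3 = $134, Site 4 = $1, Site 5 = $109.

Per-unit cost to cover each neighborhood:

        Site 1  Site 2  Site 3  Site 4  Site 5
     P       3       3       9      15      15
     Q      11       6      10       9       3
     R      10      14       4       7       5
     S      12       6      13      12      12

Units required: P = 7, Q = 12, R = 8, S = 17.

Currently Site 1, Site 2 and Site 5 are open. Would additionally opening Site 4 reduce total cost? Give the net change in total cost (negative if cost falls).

Current service cost with {Site 1, Site 2, Site 5}: 199.
Adding Site 4: each neighborhood re-picks its cheapest; new service cost 199, saving 0.
Extra fixed cost: 1. Net change = 1 − 0 = 1.
(Totals: 536 → 537.)

No — net change +1 (cost rises by 1).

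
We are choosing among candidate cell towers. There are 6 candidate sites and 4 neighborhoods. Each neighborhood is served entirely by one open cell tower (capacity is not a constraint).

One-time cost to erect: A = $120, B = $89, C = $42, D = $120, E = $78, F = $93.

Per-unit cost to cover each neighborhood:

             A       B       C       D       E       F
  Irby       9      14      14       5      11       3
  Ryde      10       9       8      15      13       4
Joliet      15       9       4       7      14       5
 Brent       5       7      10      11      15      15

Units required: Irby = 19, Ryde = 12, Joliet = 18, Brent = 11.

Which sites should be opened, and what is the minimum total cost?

For any fixed open set, each neighborhood goes to its cheapest open site; total = fixed + service.
{C, F}: Irby→F 3·19=57, Ryde→F 4·12=48, Joliet→C 4·18=72, Brent→C 10·11=110. Service 287; fixed 135; total 422.
{F}: Irby→F 3·19=57, Ryde→F 4·12=48, Joliet→F 5·18=90, Brent→F 15·11=165. Service 360; fixed 93; total 453.
{B, F}: service 272 + fixed 182 = 454
{A, B, C, D, E, F}: service 232 + fixed 542 = 774
No other subset beats 422.

Open C and F; minimum total cost 422.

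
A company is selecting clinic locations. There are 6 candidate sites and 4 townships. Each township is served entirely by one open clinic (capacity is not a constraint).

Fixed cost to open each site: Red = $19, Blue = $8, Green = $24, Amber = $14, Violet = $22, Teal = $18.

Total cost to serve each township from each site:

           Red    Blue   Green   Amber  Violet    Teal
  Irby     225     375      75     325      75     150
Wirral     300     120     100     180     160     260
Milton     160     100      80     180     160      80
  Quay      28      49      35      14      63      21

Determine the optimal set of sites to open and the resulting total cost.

Open Green and Amber; minimum total cost 307.

For any fixed open set, each township goes to its cheapest open site; total = fixed + service.
{Green, Amber}: Irby→Green 75, Wirral→Green 100, Milton→Green 80, Quay→Amber 14. Service 269; fixed 38; total 307.
{Green}: service 290 + fixed 24 = 314
{Blue, Green, Amber}: service 269 + fixed 46 = 315
{Red, Blue, Green, Amber, Violet, Teal}: service 269 + fixed 105 = 374
No other subset beats 307.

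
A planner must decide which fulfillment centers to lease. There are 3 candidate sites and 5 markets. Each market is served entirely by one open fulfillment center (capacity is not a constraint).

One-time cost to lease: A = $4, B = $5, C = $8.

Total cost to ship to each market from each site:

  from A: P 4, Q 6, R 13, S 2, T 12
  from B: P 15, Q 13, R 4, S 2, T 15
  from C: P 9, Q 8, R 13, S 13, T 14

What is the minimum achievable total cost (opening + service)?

Minimum total cost: 37

For any fixed open set, each market goes to its cheapest open site; total = fixed + service.
{A, B}: P→A 4, Q→A 6, R→B 4, S→A 2, T→A 12. Service 28; fixed 9; total 37.
{A}: P→A 4, Q→A 6, R→A 13, S→A 2, T→A 12. Service 37; fixed 4; total 41.
{A, B, C}: service 28 + fixed 17 = 45
(All 7 nonempty subsets were checked; A and B is lowest.)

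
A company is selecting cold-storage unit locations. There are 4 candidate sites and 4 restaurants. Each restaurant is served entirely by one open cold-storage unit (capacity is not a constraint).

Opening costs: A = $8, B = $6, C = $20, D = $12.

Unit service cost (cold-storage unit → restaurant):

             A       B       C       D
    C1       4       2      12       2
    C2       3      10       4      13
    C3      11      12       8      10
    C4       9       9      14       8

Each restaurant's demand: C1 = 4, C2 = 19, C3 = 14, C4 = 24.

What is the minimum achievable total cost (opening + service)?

Minimum total cost: 409

For any fixed open set, each restaurant goes to its cheapest open site; total = fixed + service.
{A, C, D}: C1→D 2·4=8, C2→A 3·19=57, C3→C 8·14=112, C4→D 8·24=192. Service 369; fixed 40; total 409.
{A, B, C, D}: service 369 + fixed 46 = 415
{A, D}: C1→D 2·4=8, C2→A 3·19=57, C3→D 10·14=140, C4→D 8·24=192. Service 397; fixed 20; total 417.
{B}: service 582 + fixed 6 = 588
No other subset beats 409.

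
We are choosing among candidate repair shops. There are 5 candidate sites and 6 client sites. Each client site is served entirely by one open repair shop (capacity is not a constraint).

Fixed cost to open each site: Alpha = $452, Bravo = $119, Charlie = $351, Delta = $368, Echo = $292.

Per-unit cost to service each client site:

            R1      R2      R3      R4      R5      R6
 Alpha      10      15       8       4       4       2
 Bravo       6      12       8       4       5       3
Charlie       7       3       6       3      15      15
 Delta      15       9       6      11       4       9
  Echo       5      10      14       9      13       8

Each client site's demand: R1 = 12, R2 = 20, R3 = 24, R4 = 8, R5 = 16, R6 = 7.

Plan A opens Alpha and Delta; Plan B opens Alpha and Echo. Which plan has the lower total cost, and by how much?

Plan B is cheaper by 68.

Plan A: {Alpha, Delta}: R1→Alpha 10·12=120, R2→Delta 9·20=180, R3→Delta 6·24=144, R4→Alpha 4·8=32, R5→Alpha 4·16=64, R6→Alpha 2·7=14. Service 554; fixed 820; total 1374.
Plan B: {Alpha, Echo}: R1→Echo 5·12=60, R2→Echo 10·20=200, R3→Alpha 8·24=192, R4→Alpha 4·8=32, R5→Alpha 4·16=64, R6→Alpha 2·7=14. Service 562; fixed 744; total 1306.
Difference: |1374 − 1306| = 68.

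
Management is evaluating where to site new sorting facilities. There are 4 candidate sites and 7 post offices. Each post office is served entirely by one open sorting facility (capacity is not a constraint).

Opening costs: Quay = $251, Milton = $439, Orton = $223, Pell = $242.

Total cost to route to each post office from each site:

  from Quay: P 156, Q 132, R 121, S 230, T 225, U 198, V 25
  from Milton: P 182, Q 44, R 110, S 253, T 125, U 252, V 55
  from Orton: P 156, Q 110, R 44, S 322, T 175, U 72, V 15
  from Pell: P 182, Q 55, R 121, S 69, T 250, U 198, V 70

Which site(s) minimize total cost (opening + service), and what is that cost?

Open Orton and Pell; minimum total cost 1051.

For any fixed open set, each post office goes to its cheapest open site; total = fixed + service.
{Orton, Pell}: P→Orton 156, Q→Pell 55, R→Orton 44, S→Pell 69, T→Orton 175, U→Orton 72, V→Orton 15. Service 586; fixed 465; total 1051.
{Orton}: service 894 + fixed 223 = 1117
{Pell}: P→Pell 182, Q→Pell 55, R→Pell 121, S→Pell 69, T→Pell 250, U→Pell 198, V→Pell 70. Service 945; fixed 242; total 1187.
{Quay, Milton, Orton, Pell}: service 525 + fixed 1155 = 1680
No other subset beats 1051.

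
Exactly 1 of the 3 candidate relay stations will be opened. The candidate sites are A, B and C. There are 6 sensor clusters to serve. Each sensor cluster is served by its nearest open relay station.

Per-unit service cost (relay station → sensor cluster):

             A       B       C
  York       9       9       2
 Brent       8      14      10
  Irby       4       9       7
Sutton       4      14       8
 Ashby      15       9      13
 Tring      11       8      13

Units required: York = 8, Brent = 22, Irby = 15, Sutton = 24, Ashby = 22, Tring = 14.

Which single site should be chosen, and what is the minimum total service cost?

Choose A only; total service cost 888.

With exactly 1 open, each sensor cluster uses its cheapest among the chosen.
{A}: York→A 9·8=72, Brent→A 8·22=176, Irby→A 4·15=60, Sutton→A 4·24=96, Ashby→A 15·22=330, Tring→A 11·14=154. Service cost 888.
{C}: service cost 1001
{B}: service cost 1161
Among all 3 size-1 choices, {A} is lowest.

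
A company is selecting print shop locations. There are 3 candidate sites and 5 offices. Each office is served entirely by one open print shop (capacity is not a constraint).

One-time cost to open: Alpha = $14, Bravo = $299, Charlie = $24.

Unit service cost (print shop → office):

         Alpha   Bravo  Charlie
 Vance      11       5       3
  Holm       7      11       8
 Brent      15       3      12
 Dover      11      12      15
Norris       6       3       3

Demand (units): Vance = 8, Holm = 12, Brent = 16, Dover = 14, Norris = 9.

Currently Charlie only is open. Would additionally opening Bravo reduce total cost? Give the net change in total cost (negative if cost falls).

Current service cost with {Charlie}: 549.
Adding Bravo: each office re-picks its cheapest; new service cost 363, saving 186.
Extra fixed cost: 299. Net change = 299 − 186 = 113.
(Totals: 573 → 686.)

No — net change +113 (cost rises by 113).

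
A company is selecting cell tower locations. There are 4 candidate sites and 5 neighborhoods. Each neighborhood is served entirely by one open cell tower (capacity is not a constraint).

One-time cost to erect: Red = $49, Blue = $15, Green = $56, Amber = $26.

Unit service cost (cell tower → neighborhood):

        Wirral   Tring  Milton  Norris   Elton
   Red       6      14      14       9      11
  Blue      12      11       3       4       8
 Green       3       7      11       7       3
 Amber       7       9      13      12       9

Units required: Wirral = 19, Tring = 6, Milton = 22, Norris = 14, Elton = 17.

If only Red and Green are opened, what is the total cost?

Total cost: 595

Each neighborhood is assigned to its cheapest site among the open ones.
{Red, Green}: Wirral→Green 3·19=57, Tring→Green 7·6=42, Milton→Green 11·22=242, Norris→Green 7·14=98, Elton→Green 3·17=51. Service 490; fixed 105; total 595.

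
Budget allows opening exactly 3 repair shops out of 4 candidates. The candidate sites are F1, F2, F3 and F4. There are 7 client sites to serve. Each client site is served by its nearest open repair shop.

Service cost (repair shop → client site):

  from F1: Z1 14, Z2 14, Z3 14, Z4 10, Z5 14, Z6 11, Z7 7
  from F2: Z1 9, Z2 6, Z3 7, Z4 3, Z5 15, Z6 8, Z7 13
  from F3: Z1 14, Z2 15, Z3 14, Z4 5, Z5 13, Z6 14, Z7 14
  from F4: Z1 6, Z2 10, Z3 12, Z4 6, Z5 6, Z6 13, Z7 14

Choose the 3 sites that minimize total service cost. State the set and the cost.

Choose F1, F2 and F4; total service cost 43.

With exactly 3 open, each client site uses its cheapest among the chosen.
{F1, F2, F4}: Z1→F4 6, Z2→F2 6, Z3→F2 7, Z4→F2 3, Z5→F4 6, Z6→F2 8, Z7→F1 7. Service cost 43.
{F2, F3, F4}: service cost 49
{F1, F2, F3}: service cost 53
Among all 4 size-3 choices, {F1, F2, F4} is lowest.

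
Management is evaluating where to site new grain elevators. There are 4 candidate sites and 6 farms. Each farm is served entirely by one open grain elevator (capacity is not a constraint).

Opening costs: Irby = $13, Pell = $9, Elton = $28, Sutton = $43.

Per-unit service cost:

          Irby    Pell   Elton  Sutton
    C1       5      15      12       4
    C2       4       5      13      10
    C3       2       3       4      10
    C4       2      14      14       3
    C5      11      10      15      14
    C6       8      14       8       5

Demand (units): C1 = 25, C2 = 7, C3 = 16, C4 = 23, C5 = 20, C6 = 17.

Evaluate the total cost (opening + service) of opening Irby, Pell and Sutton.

Each farm is assigned to its cheapest site among the open ones.
{Irby, Pell, Sutton}: C1→Sutton 4·25=100, C2→Irby 4·7=28, C3→Irby 2·16=32, C4→Irby 2·23=46, C5→Pell 10·20=200, C6→Sutton 5·17=85. Service 491; fixed 65; total 556.

Total cost: 556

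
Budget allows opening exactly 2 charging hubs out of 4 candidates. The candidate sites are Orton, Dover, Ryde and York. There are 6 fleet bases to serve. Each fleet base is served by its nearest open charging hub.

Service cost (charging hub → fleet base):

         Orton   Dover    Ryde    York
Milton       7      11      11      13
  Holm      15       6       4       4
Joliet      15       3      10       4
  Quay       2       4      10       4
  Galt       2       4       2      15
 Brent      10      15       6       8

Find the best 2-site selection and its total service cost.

Choose Orton and York; total service cost 27.

With exactly 2 open, each fleet base uses its cheapest among the chosen.
{Orton, York}: Milton→Orton 7, Holm→York 4, Joliet→York 4, Quay→Orton 2, Galt→Orton 2, Brent→York 8. Service cost 27.
{Orton, Dover}: service cost 30
{Dover, Ryde}: service cost 30
Among all 6 size-2 choices, {Orton, York} is lowest.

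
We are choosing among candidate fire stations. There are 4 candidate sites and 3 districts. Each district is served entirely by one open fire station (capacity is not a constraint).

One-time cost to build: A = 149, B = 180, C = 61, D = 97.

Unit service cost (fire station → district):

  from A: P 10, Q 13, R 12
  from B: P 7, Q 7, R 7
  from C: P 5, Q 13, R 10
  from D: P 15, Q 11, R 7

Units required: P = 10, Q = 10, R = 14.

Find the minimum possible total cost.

For any fixed open set, each district goes to its cheapest open site; total = fixed + service.
{C}: P→C 5·10=50, Q→C 13·10=130, R→C 10·14=140. Service 320; fixed 61; total 381.
{C, D}: service 258 + fixed 158 = 416
{B}: service 238 + fixed 180 = 418
{A, B, C, D}: P→C 5·10=50, Q→B 7·10=70, R→B 7·14=98. Service 218; fixed 487; total 705.
No other subset beats 381.

Minimum total cost: 381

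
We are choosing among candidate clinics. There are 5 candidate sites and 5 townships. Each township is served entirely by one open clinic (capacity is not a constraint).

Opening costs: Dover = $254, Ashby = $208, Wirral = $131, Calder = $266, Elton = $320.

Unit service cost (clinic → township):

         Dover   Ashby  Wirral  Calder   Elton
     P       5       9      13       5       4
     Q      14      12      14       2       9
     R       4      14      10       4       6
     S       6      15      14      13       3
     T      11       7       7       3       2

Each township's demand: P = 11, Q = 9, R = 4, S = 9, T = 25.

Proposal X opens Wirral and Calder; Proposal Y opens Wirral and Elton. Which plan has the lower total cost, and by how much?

Proposal Y is cheaper by 1.

Proposal X: {Wirral, Calder}: P→Calder 5·11=55, Q→Calder 2·9=18, R→Calder 4·4=16, S→Calder 13·9=117, T→Calder 3·25=75. Service 281; fixed 397; total 678.
Proposal Y: {Wirral, Elton}: P→Elton 4·11=44, Q→Elton 9·9=81, R→Elton 6·4=24, S→Elton 3·9=27, T→Elton 2·25=50. Service 226; fixed 451; total 677.
Difference: |678 − 677| = 1.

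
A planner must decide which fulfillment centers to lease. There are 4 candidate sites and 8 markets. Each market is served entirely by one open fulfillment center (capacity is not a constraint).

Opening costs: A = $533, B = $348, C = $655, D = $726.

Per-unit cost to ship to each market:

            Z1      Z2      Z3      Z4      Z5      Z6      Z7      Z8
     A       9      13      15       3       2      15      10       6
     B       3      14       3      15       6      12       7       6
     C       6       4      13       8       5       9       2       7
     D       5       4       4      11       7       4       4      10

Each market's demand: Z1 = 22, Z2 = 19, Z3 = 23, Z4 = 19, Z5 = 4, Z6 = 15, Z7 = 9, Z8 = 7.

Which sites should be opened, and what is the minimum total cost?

For any fixed open set, each market goes to its cheapest open site; total = fixed + service.
{B}: Z1→B 3·22=66, Z2→B 14·19=266, Z3→B 3·23=69, Z4→B 15·19=285, Z5→B 6·4=24, Z6→B 12·15=180, Z7→B 7·9=63, Z8→B 6·7=42. Service 995; fixed 348; total 1343.
{D}: service 681 + fixed 726 = 1407
{C}: service 881 + fixed 655 = 1536
{A, B, C, D}: service 396 + fixed 2262 = 2658
No other subset beats 1343.

Open B only; minimum total cost 1343.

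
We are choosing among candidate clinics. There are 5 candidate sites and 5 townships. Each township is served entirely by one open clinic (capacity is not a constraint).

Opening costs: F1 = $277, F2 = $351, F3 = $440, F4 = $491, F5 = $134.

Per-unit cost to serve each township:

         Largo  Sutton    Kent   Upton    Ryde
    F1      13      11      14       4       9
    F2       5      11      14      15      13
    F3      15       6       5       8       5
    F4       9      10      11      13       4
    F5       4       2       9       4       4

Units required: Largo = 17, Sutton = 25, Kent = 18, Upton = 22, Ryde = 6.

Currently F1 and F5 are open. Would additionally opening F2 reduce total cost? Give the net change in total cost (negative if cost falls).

No — net change +351 (cost rises by 351).

Current service cost with {F1, F5}: 392.
Adding F2: each township re-picks its cheapest; new service cost 392, saving 0.
Extra fixed cost: 351. Net change = 351 − 0 = 351.
(Totals: 803 → 1154.)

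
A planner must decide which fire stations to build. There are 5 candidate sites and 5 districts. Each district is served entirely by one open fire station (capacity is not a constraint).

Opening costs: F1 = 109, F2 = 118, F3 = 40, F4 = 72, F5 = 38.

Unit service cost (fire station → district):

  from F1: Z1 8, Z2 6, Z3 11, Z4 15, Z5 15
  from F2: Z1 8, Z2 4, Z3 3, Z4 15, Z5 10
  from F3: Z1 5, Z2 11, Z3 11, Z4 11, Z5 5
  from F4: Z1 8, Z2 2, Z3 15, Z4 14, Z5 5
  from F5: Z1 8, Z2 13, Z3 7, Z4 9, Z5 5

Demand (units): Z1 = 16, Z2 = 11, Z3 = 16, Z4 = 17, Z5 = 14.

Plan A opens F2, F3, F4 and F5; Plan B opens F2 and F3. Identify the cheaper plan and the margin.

Plan A: {F2, F3, F4, F5}: Z1→F3 5·16=80, Z2→F4 2·11=22, Z3→F2 3·16=48, Z4→F5 9·17=153, Z5→F3 5·14=70. Service 373; fixed 268; total 641.
Plan B: {F2, F3}: Z1→F3 5·16=80, Z2→F2 4·11=44, Z3→F2 3·16=48, Z4→F3 11·17=187, Z5→F3 5·14=70. Service 429; fixed 158; total 587.
Difference: |641 − 587| = 54.

Plan B is cheaper by 54.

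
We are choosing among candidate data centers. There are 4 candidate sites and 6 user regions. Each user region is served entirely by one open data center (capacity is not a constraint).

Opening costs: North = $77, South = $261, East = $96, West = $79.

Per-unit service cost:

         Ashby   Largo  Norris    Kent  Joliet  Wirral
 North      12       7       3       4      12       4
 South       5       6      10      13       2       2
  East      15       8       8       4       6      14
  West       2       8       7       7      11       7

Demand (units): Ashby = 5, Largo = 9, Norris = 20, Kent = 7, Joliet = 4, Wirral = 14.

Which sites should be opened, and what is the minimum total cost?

Open North only; minimum total cost 392.

For any fixed open set, each user region goes to its cheapest open site; total = fixed + service.
{North}: Ashby→North 12·5=60, Largo→North 7·9=63, Norris→North 3·20=60, Kent→North 4·7=28, Joliet→North 12·4=48, Wirral→North 4·14=56. Service 315; fixed 77; total 392.
{North, West}: service 261 + fixed 156 = 417
{North, East}: Ashby→North 12·5=60, Largo→North 7·9=63, Norris→North 3·20=60, Kent→North 4·7=28, Joliet→East 6·4=24, Wirral→North 4·14=56. Service 291; fixed 173; total 464.
{North, South, East, West}: service 188 + fixed 513 = 701
No other subset beats 392.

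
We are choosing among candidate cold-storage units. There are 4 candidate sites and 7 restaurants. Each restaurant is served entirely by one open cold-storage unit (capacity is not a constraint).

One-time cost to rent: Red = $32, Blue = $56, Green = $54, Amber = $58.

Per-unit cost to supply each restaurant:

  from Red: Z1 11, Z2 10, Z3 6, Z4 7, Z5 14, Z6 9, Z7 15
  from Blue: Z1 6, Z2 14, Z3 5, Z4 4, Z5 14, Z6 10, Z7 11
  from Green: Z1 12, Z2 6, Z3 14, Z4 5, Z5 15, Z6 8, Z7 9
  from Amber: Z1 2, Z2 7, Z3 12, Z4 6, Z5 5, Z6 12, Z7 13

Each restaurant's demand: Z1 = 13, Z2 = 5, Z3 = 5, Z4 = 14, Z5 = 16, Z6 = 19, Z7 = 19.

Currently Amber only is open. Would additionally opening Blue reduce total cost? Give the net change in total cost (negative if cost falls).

Yes — net change −83 (cost falls by 83).

Current service cost with {Amber}: 760.
Adding Blue: each restaurant re-picks its cheapest; new service cost 621, saving 139.
Extra fixed cost: 56. Net change = 56 − 139 = -83.
(Totals: 818 → 735.)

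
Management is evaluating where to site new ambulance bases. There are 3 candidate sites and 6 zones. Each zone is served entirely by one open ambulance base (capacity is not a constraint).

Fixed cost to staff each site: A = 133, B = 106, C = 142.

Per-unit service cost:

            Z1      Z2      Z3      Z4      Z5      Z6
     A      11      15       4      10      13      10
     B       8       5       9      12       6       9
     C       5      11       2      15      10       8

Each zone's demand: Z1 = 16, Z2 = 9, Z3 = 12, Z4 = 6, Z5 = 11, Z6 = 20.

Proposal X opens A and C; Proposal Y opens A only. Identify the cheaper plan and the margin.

Proposal X: {A, C}: Z1→C 5·16=80, Z2→C 11·9=99, Z3→C 2·12=24, Z4→A 10·6=60, Z5→C 10·11=110, Z6→C 8·20=160. Service 533; fixed 275; total 808.
Proposal Y: {A}: Z1→A 11·16=176, Z2→A 15·9=135, Z3→A 4·12=48, Z4→A 10·6=60, Z5→A 13·11=143, Z6→A 10·20=200. Service 762; fixed 133; total 895.
Difference: |808 − 895| = 87.

Proposal X is cheaper by 87.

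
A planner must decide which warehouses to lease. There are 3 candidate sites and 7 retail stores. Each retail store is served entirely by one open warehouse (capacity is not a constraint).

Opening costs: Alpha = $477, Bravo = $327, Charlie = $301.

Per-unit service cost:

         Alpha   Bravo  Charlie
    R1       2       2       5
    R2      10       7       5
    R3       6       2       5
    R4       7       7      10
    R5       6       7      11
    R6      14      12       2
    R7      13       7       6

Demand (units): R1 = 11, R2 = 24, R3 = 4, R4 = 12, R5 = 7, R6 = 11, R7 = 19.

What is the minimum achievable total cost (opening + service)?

Minimum total cost: 829

For any fixed open set, each retail store goes to its cheapest open site; total = fixed + service.
{Charlie}: R1→Charlie 5·11=55, R2→Charlie 5·24=120, R3→Charlie 5·4=20, R4→Charlie 10·12=120, R5→Charlie 11·7=77, R6→Charlie 2·11=22, R7→Charlie 6·19=114. Service 528; fixed 301; total 829.
{Bravo}: service 596 + fixed 327 = 923
{Bravo, Charlie}: R1→Bravo 2·11=22, R2→Charlie 5·24=120, R3→Bravo 2·4=8, R4→Bravo 7·12=84, R5→Bravo 7·7=49, R6→Charlie 2·11=22, R7→Charlie 6·19=114. Service 419; fixed 628; total 1047.
{Alpha, Bravo, Charlie}: service 412 + fixed 1105 = 1517
(All 7 nonempty subsets were checked; Charlie only is lowest.)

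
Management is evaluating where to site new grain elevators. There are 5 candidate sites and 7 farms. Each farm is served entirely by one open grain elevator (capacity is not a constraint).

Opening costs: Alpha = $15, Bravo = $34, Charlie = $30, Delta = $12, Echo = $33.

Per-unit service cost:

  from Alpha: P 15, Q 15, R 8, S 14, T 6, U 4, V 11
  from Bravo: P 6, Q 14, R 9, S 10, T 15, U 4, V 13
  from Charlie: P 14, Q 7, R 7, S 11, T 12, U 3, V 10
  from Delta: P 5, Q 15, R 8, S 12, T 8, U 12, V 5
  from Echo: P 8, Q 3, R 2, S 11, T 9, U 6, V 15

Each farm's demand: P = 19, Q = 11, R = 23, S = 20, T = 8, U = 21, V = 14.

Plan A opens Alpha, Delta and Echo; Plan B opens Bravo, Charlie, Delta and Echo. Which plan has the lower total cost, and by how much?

Plan A is cheaper by 24.

Plan A: {Alpha, Delta, Echo}: P→Delta 5·19=95, Q→Echo 3·11=33, R→Echo 2·23=46, S→Echo 11·20=220, T→Alpha 6·8=48, U→Alpha 4·21=84, V→Delta 5·14=70. Service 596; fixed 60; total 656.
Plan B: {Bravo, Charlie, Delta, Echo}: P→Delta 5·19=95, Q→Echo 3·11=33, R→Echo 2·23=46, S→Bravo 10·20=200, T→Delta 8·8=64, U→Charlie 3·21=63, V→Delta 5·14=70. Service 571; fixed 109; total 680.
Difference: |656 − 680| = 24.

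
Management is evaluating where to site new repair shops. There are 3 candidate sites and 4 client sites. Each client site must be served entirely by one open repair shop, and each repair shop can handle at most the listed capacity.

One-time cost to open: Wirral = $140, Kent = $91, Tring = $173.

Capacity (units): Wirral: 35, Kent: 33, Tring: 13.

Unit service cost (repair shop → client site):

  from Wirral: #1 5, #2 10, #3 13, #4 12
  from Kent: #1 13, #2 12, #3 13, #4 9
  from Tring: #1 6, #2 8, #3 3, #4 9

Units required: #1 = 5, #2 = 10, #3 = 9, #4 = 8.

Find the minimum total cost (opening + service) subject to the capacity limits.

Minimum total cost: 465

Open {Kent}: #1→Kent 13·5=65, #2→Kent 12·10=120, #3→Kent 13·9=117, #4→Kent 9·8=72.
Loads: Kent carries 32/33. Service 374; fixed 91; total 465.
Next best feasible plan costs 478.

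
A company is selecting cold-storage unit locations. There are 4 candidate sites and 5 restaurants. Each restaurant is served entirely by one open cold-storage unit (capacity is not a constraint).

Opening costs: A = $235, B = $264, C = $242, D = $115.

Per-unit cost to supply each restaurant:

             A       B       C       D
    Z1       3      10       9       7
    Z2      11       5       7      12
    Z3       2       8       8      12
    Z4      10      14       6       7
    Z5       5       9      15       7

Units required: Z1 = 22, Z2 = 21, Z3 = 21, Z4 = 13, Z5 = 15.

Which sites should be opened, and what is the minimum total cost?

For any fixed open set, each restaurant goes to its cheapest open site; total = fixed + service.
{A}: Z1→A 3·22=66, Z2→A 11·21=231, Z3→A 2·21=42, Z4→A 10·13=130, Z5→A 5·15=75. Service 544; fixed 235; total 779.
{A, D}: service 505 + fixed 350 = 855
{A, C}: service 408 + fixed 477 = 885
{A, B, C, D}: service 366 + fixed 856 = 1222
No other subset beats 779.

Open A only; minimum total cost 779.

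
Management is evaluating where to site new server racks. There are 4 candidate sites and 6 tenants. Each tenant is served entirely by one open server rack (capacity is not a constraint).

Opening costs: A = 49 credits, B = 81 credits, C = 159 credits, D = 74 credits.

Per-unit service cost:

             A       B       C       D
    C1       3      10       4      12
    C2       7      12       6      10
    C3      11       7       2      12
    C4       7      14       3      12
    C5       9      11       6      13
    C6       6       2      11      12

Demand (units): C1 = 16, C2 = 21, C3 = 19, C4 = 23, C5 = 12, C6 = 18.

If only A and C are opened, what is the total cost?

Each tenant is assigned to its cheapest site among the open ones.
{A, C}: C1→A 3·16=48, C2→C 6·21=126, C3→C 2·19=38, C4→C 3·23=69, C5→C 6·12=72, C6→A 6·18=108. Service 461; fixed 208; total 669.

Total cost: 669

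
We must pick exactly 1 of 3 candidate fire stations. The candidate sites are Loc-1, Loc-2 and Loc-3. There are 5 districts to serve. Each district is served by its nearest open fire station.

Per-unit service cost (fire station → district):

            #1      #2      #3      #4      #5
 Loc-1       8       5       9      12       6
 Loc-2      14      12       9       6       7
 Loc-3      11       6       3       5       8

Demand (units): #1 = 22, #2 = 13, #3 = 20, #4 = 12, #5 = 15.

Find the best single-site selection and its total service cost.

Choose Loc-3 only; total service cost 560.

With exactly 1 open, each district uses its cheapest among the chosen.
{Loc-3}: #1→Loc-3 11·22=242, #2→Loc-3 6·13=78, #3→Loc-3 3·20=60, #4→Loc-3 5·12=60, #5→Loc-3 8·15=120. Service cost 560.
{Loc-1}: service cost 655
{Loc-2}: service cost 821
Among all 3 size-1 choices, {Loc-3} is lowest.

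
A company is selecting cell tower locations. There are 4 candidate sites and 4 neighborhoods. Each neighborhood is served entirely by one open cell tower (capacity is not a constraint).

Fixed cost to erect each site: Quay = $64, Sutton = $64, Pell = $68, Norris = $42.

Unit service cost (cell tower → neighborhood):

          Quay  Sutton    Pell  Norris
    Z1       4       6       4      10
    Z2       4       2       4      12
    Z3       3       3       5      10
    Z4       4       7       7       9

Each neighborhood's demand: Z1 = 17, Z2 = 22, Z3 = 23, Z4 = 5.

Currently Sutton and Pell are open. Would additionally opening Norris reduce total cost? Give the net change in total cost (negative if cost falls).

No — net change +42 (cost rises by 42).

Current service cost with {Sutton, Pell}: 216.
Adding Norris: each neighborhood re-picks its cheapest; new service cost 216, saving 0.
Extra fixed cost: 42. Net change = 42 − 0 = 42.
(Totals: 348 → 390.)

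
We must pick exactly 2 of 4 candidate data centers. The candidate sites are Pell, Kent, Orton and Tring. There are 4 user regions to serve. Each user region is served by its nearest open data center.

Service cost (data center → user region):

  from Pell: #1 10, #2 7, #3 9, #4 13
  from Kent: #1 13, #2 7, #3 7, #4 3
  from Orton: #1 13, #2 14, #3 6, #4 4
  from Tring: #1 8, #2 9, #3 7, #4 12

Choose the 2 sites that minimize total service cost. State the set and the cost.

With exactly 2 open, each user region uses its cheapest among the chosen.
{Kent, Tring}: #1→Tring 8, #2→Kent 7, #3→Kent 7, #4→Kent 3. Service cost 25.
{Pell, Kent}: service cost 27
{Pell, Orton}: service cost 27
Among all 6 size-2 choices, {Kent, Tring} is lowest.

Choose Kent and Tring; total service cost 25.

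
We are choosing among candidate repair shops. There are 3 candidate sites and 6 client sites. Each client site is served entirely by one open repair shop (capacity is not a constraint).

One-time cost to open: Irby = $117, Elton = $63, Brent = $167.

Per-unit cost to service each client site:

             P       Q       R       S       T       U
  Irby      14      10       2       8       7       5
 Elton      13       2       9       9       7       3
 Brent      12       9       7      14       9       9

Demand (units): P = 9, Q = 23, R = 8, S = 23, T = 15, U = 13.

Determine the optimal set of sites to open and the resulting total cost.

Open Elton only; minimum total cost 649.

For any fixed open set, each client site goes to its cheapest open site; total = fixed + service.
{Elton}: P→Elton 13·9=117, Q→Elton 2·23=46, R→Elton 9·8=72, S→Elton 9·23=207, T→Elton 7·15=105, U→Elton 3·13=39. Service 586; fixed 63; total 649.
{Irby, Elton}: service 507 + fixed 180 = 687
{Elton, Brent}: P→Brent 12·9=108, Q→Elton 2·23=46, R→Brent 7·8=56, S→Elton 9·23=207, T→Elton 7·15=105, U→Elton 3·13=39. Service 561; fixed 230; total 791.
{Irby, Elton, Brent}: service 498 + fixed 347 = 845
No other subset beats 649.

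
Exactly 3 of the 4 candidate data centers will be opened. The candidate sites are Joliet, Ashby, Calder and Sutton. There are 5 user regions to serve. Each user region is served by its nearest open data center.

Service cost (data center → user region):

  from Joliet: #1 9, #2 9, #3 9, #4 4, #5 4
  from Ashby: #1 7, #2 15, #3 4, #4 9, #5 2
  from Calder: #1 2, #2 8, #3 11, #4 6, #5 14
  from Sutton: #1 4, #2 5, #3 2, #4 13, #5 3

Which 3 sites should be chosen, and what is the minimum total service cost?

Choose Joliet, Calder and Sutton; total service cost 16.

With exactly 3 open, each user region uses its cheapest among the chosen.
{Joliet, Calder, Sutton}: #1→Calder 2, #2→Sutton 5, #3→Sutton 2, #4→Joliet 4, #5→Sutton 3. Service cost 16.
{Joliet, Ashby, Sutton}: service cost 17
{Ashby, Calder, Sutton}: service cost 17
Among all 4 size-3 choices, {Joliet, Calder, Sutton} is lowest.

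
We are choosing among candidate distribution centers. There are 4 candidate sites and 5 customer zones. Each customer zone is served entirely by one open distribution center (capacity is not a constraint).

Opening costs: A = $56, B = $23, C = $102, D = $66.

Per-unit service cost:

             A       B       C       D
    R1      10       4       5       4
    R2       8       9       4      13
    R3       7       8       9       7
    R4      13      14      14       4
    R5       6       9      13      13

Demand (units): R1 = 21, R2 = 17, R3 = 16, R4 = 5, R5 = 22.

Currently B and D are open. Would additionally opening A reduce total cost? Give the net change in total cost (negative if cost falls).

Yes — net change −27 (cost falls by 27).

Current service cost with {B, D}: 567.
Adding A: each customer zone re-picks its cheapest; new service cost 484, saving 83.
Extra fixed cost: 56. Net change = 56 − 83 = -27.
(Totals: 656 → 629.)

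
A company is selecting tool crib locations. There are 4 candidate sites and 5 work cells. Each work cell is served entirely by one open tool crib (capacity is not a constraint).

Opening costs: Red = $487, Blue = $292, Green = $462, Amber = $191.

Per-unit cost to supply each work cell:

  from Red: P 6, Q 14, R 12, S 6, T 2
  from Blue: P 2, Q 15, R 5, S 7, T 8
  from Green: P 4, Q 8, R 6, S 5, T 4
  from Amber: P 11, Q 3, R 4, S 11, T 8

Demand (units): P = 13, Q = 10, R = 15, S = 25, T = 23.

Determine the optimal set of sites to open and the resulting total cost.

Open Amber only; minimum total cost 883.

For any fixed open set, each work cell goes to its cheapest open site; total = fixed + service.
{Amber}: P→Amber 11·13=143, Q→Amber 3·10=30, R→Amber 4·15=60, S→Amber 11·25=275, T→Amber 8·23=184. Service 692; fixed 191; total 883.
{Green}: P→Green 4·13=52, Q→Green 8·10=80, R→Green 6·15=90, S→Green 5·25=125, T→Green 4·23=92. Service 439; fixed 462; total 901.
{Blue}: service 610 + fixed 292 = 902
{Red, Blue, Green, Amber}: service 287 + fixed 1432 = 1719
No other subset beats 883.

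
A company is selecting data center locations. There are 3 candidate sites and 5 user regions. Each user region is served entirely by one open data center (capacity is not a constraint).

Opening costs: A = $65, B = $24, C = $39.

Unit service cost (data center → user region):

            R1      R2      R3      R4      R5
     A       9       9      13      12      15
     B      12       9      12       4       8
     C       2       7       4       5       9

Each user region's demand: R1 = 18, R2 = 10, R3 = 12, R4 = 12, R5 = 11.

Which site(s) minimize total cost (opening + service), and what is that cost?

For any fixed open set, each user region goes to its cheapest open site; total = fixed + service.
{C}: R1→C 2·18=36, R2→C 7·10=70, R3→C 4·12=48, R4→C 5·12=60, R5→C 9·11=99. Service 313; fixed 39; total 352.
{B, C}: service 290 + fixed 63 = 353
{A, C}: R1→C 2·18=36, R2→C 7·10=70, R3→C 4·12=48, R4→C 5·12=60, R5→C 9·11=99. Service 313; fixed 104; total 417.
{A, B, C}: service 290 + fixed 128 = 418
No other subset beats 352.

Open C only; minimum total cost 352.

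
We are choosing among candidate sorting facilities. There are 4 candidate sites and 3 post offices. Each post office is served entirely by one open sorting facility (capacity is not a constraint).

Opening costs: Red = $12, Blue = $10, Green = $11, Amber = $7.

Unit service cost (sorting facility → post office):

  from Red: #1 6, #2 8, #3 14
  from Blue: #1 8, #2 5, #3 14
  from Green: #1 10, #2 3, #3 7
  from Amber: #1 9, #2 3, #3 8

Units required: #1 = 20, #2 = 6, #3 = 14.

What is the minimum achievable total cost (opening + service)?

For any fixed open set, each post office goes to its cheapest open site; total = fixed + service.
{Red, Green}: #1→Red 6·20=120, #2→Green 3·6=18, #3→Green 7·14=98. Service 236; fixed 23; total 259.
{Red, Green, Amber}: service 236 + fixed 30 = 266
{Red, Blue, Green}: #1→Red 6·20=120, #2→Green 3·6=18, #3→Green 7·14=98. Service 236; fixed 33; total 269.
{Red, Blue, Green, Amber}: #1→Red 6·20=120, #2→Green 3·6=18, #3→Green 7·14=98. Service 236; fixed 40; total 276.
(All 15 nonempty subsets were checked; Red and Green is lowest.)

Minimum total cost: 259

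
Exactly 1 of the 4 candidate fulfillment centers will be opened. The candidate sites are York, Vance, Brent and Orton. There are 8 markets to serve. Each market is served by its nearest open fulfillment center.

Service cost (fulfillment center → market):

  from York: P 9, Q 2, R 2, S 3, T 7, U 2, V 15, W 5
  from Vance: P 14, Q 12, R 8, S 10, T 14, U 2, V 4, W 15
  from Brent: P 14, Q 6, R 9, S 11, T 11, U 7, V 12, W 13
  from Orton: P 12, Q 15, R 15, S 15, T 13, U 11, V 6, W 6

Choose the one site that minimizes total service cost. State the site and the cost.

With exactly 1 open, each market uses its cheapest among the chosen.
{York}: P→York 9, Q→York 2, R→York 2, S→York 3, T→York 7, U→York 2, V→York 15, W→York 5. Service cost 45.
{Vance}: service cost 79
{Brent}: service cost 83
Among all 4 size-1 choices, {York} is lowest.

Choose York only; total service cost 45.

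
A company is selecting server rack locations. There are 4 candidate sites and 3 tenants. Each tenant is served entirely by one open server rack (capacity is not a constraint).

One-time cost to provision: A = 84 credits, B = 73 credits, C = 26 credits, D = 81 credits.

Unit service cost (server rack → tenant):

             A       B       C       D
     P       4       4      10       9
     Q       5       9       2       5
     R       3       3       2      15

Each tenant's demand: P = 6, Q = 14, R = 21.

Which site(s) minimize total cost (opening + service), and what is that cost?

For any fixed open set, each tenant goes to its cheapest open site; total = fixed + service.
{C}: P→C 10·6=60, Q→C 2·14=28, R→C 2·21=42. Service 130; fixed 26; total 156.
{B, C}: service 94 + fixed 99 = 193
{A, C}: service 94 + fixed 110 = 204
{A, B, C, D}: P→A 4·6=24, Q→C 2·14=28, R→C 2·21=42. Service 94; fixed 264; total 358.
No other subset beats 156.

Open C only; minimum total cost 156.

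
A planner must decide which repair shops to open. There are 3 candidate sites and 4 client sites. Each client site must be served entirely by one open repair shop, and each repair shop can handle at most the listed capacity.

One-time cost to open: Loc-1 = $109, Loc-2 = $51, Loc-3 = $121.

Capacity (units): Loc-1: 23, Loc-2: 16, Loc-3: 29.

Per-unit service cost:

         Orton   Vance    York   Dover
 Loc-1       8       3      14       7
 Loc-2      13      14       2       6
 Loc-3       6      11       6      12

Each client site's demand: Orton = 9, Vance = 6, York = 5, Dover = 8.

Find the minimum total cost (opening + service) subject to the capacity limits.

Minimum total cost: 308

Open {Loc-1, Loc-2}: Orton→Loc-1 8·9=72, Vance→Loc-1 3·6=18, York→Loc-2 2·5=10, Dover→Loc-2 6·8=48.
Loads: Loc-1 carries 15/23, Loc-2 carries 13/16. Service 148; fixed 160; total 308.
Next best feasible plan costs 316.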